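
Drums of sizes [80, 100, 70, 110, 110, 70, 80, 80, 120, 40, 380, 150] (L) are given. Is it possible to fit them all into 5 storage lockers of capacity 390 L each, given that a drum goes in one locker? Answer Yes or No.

Yes

A valid assignment using 4 storage lockers:
  locker 1: 380 = 380
  locker 2: 150 + 120 + 110 = 380
  locker 3: 110 + 100 + 80 + 80 = 370
  locker 4: 80 + 70 + 70 + 40 = 260
That uses only 4 ≤ 5, so 5 storage lockers are enough.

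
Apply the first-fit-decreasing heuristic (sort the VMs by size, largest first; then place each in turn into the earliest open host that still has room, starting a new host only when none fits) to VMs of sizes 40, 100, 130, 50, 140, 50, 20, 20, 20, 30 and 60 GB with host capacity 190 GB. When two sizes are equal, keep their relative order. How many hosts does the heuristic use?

Sorted descending: 140, 130, 100, 60, 50, 50, 40, 30, 20, 20, 20.
  140 → host 1 (new)  [load 140/190]
  130 → host 2 (new)  [load 130/190]
  100 → host 3 (new)  [load 100/190]
  60 → host 2  [load 190/190]
  50 → host 1  [load 190/190]
  50 → host 3  [load 150/190]
  40 → host 3  [load 190/190]
  30 → host 4 (new)  [load 30/190]
  20 → host 4  [load 50/190]
  20 → host 4  [load 70/190]
  20 → host 4  [load 90/190]
4 hosts opened.

4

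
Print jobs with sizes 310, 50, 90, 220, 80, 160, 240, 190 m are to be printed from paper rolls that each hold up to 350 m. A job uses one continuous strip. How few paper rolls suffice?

4

Total = 310 + 240 + 220 + 190 + 160 + 90 + 80 + 50 = 1340 m.
Lower bound: ⌈1340/350⌉ = 4 paper rolls.
A packing using 4 paper rolls:
  roll 1: 310 = 310
  roll 2: 240 + 90 = 330
  roll 3: 220 + 80 + 50 = 350
  roll 4: 190 + 160 = 350
This matches the lower bound, so 4 is optimal.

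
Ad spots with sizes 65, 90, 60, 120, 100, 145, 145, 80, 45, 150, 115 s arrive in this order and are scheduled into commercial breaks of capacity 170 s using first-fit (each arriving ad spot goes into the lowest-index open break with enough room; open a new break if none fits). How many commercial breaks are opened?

  65 → break 1 (new)  [load 65/170]
  90 → break 1  [load 155/170]
  60 → break 2 (new)  [load 60/170]
  120 → break 3 (new)  [load 120/170]
  100 → break 2  [load 160/170]
  145 → break 4 (new)  [load 145/170]
  145 → break 5 (new)  [load 145/170]
  80 → break 6 (new)  [load 80/170]
  45 → break 3  [load 165/170]
  150 → break 7 (new)  [load 150/170]
  115 → break 8 (new)  [load 115/170]
8 commercial breaks opened.

8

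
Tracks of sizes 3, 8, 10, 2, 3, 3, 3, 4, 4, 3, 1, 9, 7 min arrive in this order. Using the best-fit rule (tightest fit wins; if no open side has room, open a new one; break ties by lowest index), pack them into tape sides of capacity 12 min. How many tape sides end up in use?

6

  3 → side 1 (new)  [load 3/12]
  8 → side 1  [load 11/12]
  10 → side 2 (new)  [load 10/12]
  2 → side 2  [load 12/12]
  3 → side 3 (new)  [load 3/12]
  3 → side 3  [load 6/12]
  3 → side 3  [load 9/12]
  4 → side 4 (new)  [load 4/12]
  4 → side 4  [load 8/12]
  3 → side 3  [load 12/12]
  1 → side 1  [load 12/12]
  9 → side 5 (new)  [load 9/12]
  7 → side 6 (new)  [load 7/12]
6 tape sides opened.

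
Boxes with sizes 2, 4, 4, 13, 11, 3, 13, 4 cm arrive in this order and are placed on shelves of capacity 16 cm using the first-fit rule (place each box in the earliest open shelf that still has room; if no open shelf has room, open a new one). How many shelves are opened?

  2 → shelf 1 (new)  [load 2/16]
  4 → shelf 1  [load 6/16]
  4 → shelf 1  [load 10/16]
  13 → shelf 2 (new)  [load 13/16]
  11 → shelf 3 (new)  [load 11/16]
  3 → shelf 1  [load 13/16]
  13 → shelf 4 (new)  [load 13/16]
  4 → shelf 3  [load 15/16]
4 shelves opened.

4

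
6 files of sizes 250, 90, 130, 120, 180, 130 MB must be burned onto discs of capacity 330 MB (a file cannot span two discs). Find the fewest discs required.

4

Total = 250 + 180 + 130 + 130 + 120 + 90 = 900 MB.
Lower bound: ⌈900/330⌉ = 3 discs.
A packing using 4 discs:
  disc 1: 250 = 250
  disc 2: 180 + 130 = 310
  disc 3: 130 + 120 = 250
  disc 4: 90 = 90
No arrangement into 3 discs stays within capacity, so 4 is optimal.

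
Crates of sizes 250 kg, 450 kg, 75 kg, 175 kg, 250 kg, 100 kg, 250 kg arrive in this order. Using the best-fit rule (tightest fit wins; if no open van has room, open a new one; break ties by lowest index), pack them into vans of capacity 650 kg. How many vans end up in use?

  250 → van 1 (new)  [load 250/650]
  450 → van 2 (new)  [load 450/650]
  75 → van 2  [load 525/650]
  175 → van 1  [load 425/650]
  250 → van 3 (new)  [load 250/650]
  100 → van 2  [load 625/650]
  250 → van 3  [load 500/650]
3 vans opened.

3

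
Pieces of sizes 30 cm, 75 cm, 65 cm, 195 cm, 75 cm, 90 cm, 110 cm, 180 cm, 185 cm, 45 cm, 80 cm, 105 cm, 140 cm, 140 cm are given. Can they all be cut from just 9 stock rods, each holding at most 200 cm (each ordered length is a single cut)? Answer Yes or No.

Yes

A valid assignment using 9 stock rods:
  stock rod 1: 195 = 195
  stock rod 2: 185 = 185
  stock rod 3: 180 = 180
  stock rod 4: 140 + 45 = 185
  stock rod 5: 140 + 30 = 170
  stock rod 6: 110 + 90 = 200
  stock rod 7: 105 + 80 = 185
  stock rod 8: 75 + 75 = 150
  stock rod 9: 65 = 65
Every load is within 200 cm, so 9 stock rods suffice.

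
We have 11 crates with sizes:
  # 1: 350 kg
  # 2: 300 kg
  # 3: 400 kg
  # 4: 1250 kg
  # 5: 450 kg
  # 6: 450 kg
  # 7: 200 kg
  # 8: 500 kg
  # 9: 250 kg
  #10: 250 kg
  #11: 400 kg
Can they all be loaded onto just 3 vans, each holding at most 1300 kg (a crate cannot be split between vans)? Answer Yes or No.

Total = 4800 kg; ⌈4800/1300⌉ = 4.
At least 4 vans are required, but only 3 are allowed.

No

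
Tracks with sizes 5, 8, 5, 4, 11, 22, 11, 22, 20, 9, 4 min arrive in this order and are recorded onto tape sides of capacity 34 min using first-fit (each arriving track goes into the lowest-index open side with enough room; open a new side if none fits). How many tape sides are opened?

  5 → side 1 (new)  [load 5/34]
  8 → side 1  [load 13/34]
  5 → side 1  [load 18/34]
  4 → side 1  [load 22/34]
  11 → side 1  [load 33/34]
  22 → side 2 (new)  [load 22/34]
  11 → side 2  [load 33/34]
  22 → side 3 (new)  [load 22/34]
  20 → side 4 (new)  [load 20/34]
  9 → side 3  [load 31/34]
  4 → side 4  [load 24/34]
4 tape sides opened.

4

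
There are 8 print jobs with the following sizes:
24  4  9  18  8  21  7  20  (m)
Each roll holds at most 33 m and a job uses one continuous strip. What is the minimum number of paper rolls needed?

Total = 24 + 21 + 20 + 18 + 9 + 8 + 7 + 4 = 111 m.
Lower bound: ⌈111/33⌉ = 4 paper rolls.
A packing using 4 paper rolls:
  roll 1: 24 + 9 = 33
  roll 2: 21 + 8 + 4 = 33
  roll 3: 20 + 7 = 27
  roll 4: 18 = 18
This matches the lower bound, so 4 is optimal.

4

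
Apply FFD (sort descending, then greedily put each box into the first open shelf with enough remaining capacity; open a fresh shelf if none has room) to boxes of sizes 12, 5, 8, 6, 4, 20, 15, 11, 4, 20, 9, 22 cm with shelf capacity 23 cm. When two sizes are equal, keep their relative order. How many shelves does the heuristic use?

7

Sorted descending: 22, 20, 20, 15, 12, 11, 9, 8, 6, 5, 4, 4.
  22 → shelf 1 (new)  [load 22/23]
  20 → shelf 2 (new)  [load 20/23]
  20 → shelf 3 (new)  [load 20/23]
  15 → shelf 4 (new)  [load 15/23]
  12 → shelf 5 (new)  [load 12/23]
  11 → shelf 5  [load 23/23]
  9 → shelf 6 (new)  [load 9/23]
  8 → shelf 4  [load 23/23]
  6 → shelf 6  [load 15/23]
  5 → shelf 6  [load 20/23]
  4 → shelf 7 (new)  [load 4/23]
  4 → shelf 7  [load 8/23]
7 shelves opened.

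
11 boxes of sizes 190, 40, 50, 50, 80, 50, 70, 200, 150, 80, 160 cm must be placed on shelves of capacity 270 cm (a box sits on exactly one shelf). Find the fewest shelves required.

5

Total = 200 + 190 + 160 + 150 + 80 + 80 + 70 + 50 + 50 + 50 + 40 = 1120 cm.
Lower bound: ⌈1120/270⌉ = 5 shelves.
A packing using 5 shelves:
  shelf 1: 200 + 70 = 270
  shelf 2: 190 + 80 = 270
  shelf 3: 160 + 80 = 240
  shelf 4: 150 + 50 + 50 = 250
  shelf 5: 50 + 40 = 90
This matches the lower bound, so 5 is optimal.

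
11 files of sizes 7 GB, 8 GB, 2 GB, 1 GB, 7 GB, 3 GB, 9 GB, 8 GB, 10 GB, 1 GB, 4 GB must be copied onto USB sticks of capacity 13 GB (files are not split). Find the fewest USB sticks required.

Total = 10 + 9 + 8 + 8 + 7 + 7 + 4 + 3 + 2 + 1 + 1 = 60 GB.
Lower bound: ⌈60/13⌉ = 5 USB sticks.
Also, 6 files each exceed 13/2 GB, and no two of those can share a USB stick, so at least 6 USB sticks are needed.
A packing using 6 USB sticks:
  USB stick 1: 10 + 3 = 13
  USB stick 2: 9 + 4 = 13
  USB stick 3: 8 + 2 + 1 + 1 = 12
  USB stick 4: 8 = 8
  USB stick 5: 7 = 7
  USB stick 6: 7 = 7
This matches the lower bound, so 6 is optimal.

6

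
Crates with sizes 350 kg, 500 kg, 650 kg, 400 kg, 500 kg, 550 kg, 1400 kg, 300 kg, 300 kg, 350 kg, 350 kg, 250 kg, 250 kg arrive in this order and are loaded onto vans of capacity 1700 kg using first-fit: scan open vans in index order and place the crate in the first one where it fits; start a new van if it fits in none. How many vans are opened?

4

  350 → van 1 (new)  [load 350/1700]
  500 → van 1  [load 850/1700]
  650 → van 1  [load 1500/1700]
  400 → van 2 (new)  [load 400/1700]
  500 → van 2  [load 900/1700]
  550 → van 2  [load 1450/1700]
  1400 → van 3 (new)  [load 1400/1700]
  300 → van 3  [load 1700/1700]
  300 → van 4 (new)  [load 300/1700]
  350 → van 4  [load 650/1700]
  350 → van 4  [load 1000/1700]
  250 → van 2  [load 1700/1700]
  250 → van 4  [load 1250/1700]
4 vans opened.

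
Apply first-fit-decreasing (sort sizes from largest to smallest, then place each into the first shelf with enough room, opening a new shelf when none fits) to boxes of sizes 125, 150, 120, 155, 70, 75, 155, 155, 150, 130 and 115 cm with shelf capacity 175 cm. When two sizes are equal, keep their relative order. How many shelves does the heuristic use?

Sorted descending: 155, 155, 155, 150, 150, 130, 125, 120, 115, 75, 70.
  155 → shelf 1 (new)  [load 155/175]
  155 → shelf 2 (new)  [load 155/175]
  155 → shelf 3 (new)  [load 155/175]
  150 → shelf 4 (new)  [load 150/175]
  150 → shelf 5 (new)  [load 150/175]
  130 → shelf 6 (new)  [load 130/175]
  125 → shelf 7 (new)  [load 125/175]
  120 → shelf 8 (new)  [load 120/175]
  115 → shelf 9 (new)  [load 115/175]
  75 → shelf 10 (new)  [load 75/175]
  70 → shelf 10  [load 145/175]
10 shelves opened.

10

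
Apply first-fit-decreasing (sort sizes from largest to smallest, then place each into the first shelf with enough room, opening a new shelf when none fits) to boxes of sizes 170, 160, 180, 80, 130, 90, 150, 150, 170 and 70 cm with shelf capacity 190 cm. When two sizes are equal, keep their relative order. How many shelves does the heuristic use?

9

Sorted descending: 180, 170, 170, 160, 150, 150, 130, 90, 80, 70.
  180 → shelf 1 (new)  [load 180/190]
  170 → shelf 2 (new)  [load 170/190]
  170 → shelf 3 (new)  [load 170/190]
  160 → shelf 4 (new)  [load 160/190]
  150 → shelf 5 (new)  [load 150/190]
  150 → shelf 6 (new)  [load 150/190]
  130 → shelf 7 (new)  [load 130/190]
  90 → shelf 8 (new)  [load 90/190]
  80 → shelf 8  [load 170/190]
  70 → shelf 9 (new)  [load 70/190]
9 shelves opened.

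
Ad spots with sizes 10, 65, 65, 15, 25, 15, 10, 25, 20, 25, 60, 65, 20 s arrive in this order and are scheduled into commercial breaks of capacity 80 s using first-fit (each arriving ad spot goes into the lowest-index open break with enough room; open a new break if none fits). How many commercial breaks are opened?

  10 → break 1 (new)  [load 10/80]
  65 → break 1  [load 75/80]
  65 → break 2 (new)  [load 65/80]
  15 → break 2  [load 80/80]
  25 → break 3 (new)  [load 25/80]
  15 → break 3  [load 40/80]
  10 → break 3  [load 50/80]
  25 → break 3  [load 75/80]
  20 → break 4 (new)  [load 20/80]
  25 → break 4  [load 45/80]
  60 → break 5 (new)  [load 60/80]
  65 → break 6 (new)  [load 65/80]
  20 → break 4  [load 65/80]
6 commercial breaks opened.

6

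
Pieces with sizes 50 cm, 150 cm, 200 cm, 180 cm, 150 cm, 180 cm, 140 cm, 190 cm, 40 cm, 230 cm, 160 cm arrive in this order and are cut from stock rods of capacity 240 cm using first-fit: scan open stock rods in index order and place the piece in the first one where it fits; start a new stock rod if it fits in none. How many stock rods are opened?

9

  50 → stock rod 1 (new)  [load 50/240]
  150 → stock rod 1  [load 200/240]
  200 → stock rod 2 (new)  [load 200/240]
  180 → stock rod 3 (new)  [load 180/240]
  150 → stock rod 4 (new)  [load 150/240]
  180 → stock rod 5 (new)  [load 180/240]
  140 → stock rod 6 (new)  [load 140/240]
  190 → stock rod 7 (new)  [load 190/240]
  40 → stock rod 1  [load 240/240]
  230 → stock rod 8 (new)  [load 230/240]
  160 → stock rod 9 (new)  [load 160/240]
9 stock rods opened.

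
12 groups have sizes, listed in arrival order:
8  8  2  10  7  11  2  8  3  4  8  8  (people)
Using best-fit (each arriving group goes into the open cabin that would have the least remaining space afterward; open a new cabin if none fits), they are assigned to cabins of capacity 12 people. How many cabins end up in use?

  8 → cabin 1 (new)  [load 8/12]
  8 → cabin 2 (new)  [load 8/12]
  2 → cabin 1  [load 10/12]
  10 → cabin 3 (new)  [load 10/12]
  7 → cabin 4 (new)  [load 7/12]
  11 → cabin 5 (new)  [load 11/12]
  2 → cabin 1  [load 12/12]
  8 → cabin 6 (new)  [load 8/12]
  3 → cabin 2  [load 11/12]
  4 → cabin 6  [load 12/12]
  8 → cabin 7 (new)  [load 8/12]
  8 → cabin 8 (new)  [load 8/12]
8 cabins opened.

8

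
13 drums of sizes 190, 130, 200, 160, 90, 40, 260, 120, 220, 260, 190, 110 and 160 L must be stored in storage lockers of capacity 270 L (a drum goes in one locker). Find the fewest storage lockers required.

Total = 260 + 260 + 220 + 200 + 190 + 190 + 160 + 160 + 130 + 120 + 110 + 90 + 40 = 2130 L.
Lower bound: ⌈2130/270⌉ = 8 storage lockers.
A packing using 9 storage lockers:
  locker 1: 260 = 260
  locker 2: 260 = 260
  locker 3: 220 + 40 = 260
  locker 4: 200 = 200
  locker 5: 190 = 190
  locker 6: 190 = 190
  locker 7: 160 + 110 = 270
  locker 8: 160 + 90 = 250
  locker 9: 130 + 120 = 250
No arrangement into 8 storage lockers stays within capacity, so 9 is optimal.

9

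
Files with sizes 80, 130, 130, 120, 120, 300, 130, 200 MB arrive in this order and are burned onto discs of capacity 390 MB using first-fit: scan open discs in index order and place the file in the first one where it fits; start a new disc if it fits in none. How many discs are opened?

4

  80 → disc 1 (new)  [load 80/390]
  130 → disc 1  [load 210/390]
  130 → disc 1  [load 340/390]
  120 → disc 2 (new)  [load 120/390]
  120 → disc 2  [load 240/390]
  300 → disc 3 (new)  [load 300/390]
  130 → disc 2  [load 370/390]
  200 → disc 4 (new)  [load 200/390]
4 discs opened.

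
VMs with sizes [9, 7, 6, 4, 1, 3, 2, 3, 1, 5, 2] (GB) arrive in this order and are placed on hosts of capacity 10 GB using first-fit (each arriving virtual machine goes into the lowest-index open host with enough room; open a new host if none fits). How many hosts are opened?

  9 → host 1 (new)  [load 9/10]
  7 → host 2 (new)  [load 7/10]
  6 → host 3 (new)  [load 6/10]
  4 → host 3  [load 10/10]
  1 → host 1  [load 10/10]
  3 → host 2  [load 10/10]
  2 → host 4 (new)  [load 2/10]
  3 → host 4  [load 5/10]
  1 → host 4  [load 6/10]
  5 → host 5 (new)  [load 5/10]
  2 → host 4  [load 8/10]
5 hosts opened.

5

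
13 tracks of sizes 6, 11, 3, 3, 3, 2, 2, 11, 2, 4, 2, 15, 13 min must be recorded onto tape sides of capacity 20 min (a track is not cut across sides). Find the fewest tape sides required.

4

Total = 15 + 13 + 11 + 11 + 6 + 4 + 3 + 3 + 3 + 2 + 2 + 2 + 2 = 77 min.
Lower bound: ⌈77/20⌉ = 4 tape sides.
A packing using 4 tape sides:
  side 1: 15 + 4 = 19
  side 2: 13 + 6 = 19
  side 3: 11 + 3 + 3 + 3 = 20
  side 4: 11 + 2 + 2 + 2 + 2 = 19
This matches the lower bound, so 4 is optimal.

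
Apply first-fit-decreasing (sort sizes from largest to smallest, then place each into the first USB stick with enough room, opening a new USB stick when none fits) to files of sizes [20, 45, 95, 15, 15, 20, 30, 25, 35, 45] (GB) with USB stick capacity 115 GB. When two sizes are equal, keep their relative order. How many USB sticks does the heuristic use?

Sorted descending: 95, 45, 45, 35, 30, 25, 20, 20, 15, 15.
  95 → USB stick 1 (new)  [load 95/115]
  45 → USB stick 2 (new)  [load 45/115]
  45 → USB stick 2  [load 90/115]
  35 → USB stick 3 (new)  [load 35/115]
  30 → USB stick 3  [load 65/115]
  25 → USB stick 2  [load 115/115]
  20 → USB stick 1  [load 115/115]
  20 → USB stick 3  [load 85/115]
  15 → USB stick 3  [load 100/115]
  15 → USB stick 3  [load 115/115]
3 USB sticks opened.

3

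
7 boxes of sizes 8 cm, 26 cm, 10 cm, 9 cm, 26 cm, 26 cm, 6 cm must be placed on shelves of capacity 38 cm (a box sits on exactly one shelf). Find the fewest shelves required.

4

Total = 26 + 26 + 26 + 10 + 9 + 8 + 6 = 111 cm.
Lower bound: ⌈111/38⌉ = 3 shelves.
A packing using 4 shelves:
  shelf 1: 26 + 10 = 36
  shelf 2: 26 + 9 = 35
  shelf 3: 26 + 8 = 34
  shelf 4: 6 = 6
No arrangement into 3 shelves stays within capacity, so 4 is optimal.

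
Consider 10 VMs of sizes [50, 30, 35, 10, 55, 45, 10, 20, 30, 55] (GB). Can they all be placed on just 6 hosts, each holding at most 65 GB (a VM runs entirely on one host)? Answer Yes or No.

Yes

A valid assignment using 6 hosts:
  host 1: 55 + 10 = 65
  host 2: 55 + 10 = 65
  host 3: 50 = 50
  host 4: 45 + 20 = 65
  host 5: 35 + 30 = 65
  host 6: 30 = 30
Every load is within 65 GB, so 6 hosts suffice.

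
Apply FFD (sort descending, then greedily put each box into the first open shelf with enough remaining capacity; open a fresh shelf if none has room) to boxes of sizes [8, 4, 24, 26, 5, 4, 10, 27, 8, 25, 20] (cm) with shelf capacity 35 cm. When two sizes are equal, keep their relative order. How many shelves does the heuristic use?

5

Sorted descending: 27, 26, 25, 24, 20, 10, 8, 8, 5, 4, 4.
  27 → shelf 1 (new)  [load 27/35]
  26 → shelf 2 (new)  [load 26/35]
  25 → shelf 3 (new)  [load 25/35]
  24 → shelf 4 (new)  [load 24/35]
  20 → shelf 5 (new)  [load 20/35]
  10 → shelf 3  [load 35/35]
  8 → shelf 1  [load 35/35]
  8 → shelf 2  [load 34/35]
  5 → shelf 4  [load 29/35]
  4 → shelf 4  [load 33/35]
  4 → shelf 5  [load 24/35]
5 shelves opened.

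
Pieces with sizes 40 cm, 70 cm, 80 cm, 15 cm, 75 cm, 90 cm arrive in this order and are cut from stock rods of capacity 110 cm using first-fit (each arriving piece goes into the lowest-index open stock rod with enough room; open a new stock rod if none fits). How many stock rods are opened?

4

  40 → stock rod 1 (new)  [load 40/110]
  70 → stock rod 1  [load 110/110]
  80 → stock rod 2 (new)  [load 80/110]
  15 → stock rod 2  [load 95/110]
  75 → stock rod 3 (new)  [load 75/110]
  90 → stock rod 4 (new)  [load 90/110]
4 stock rods opened.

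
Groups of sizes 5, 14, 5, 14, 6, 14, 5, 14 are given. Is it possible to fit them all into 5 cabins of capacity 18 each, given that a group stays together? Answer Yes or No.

Total = 77; ⌈77/18⌉ = 5.
The bound of 5 does not rule out 5, but exhaustive search shows no assignment into 5 cabins of capacity 18 exists — the minimum is 6.

No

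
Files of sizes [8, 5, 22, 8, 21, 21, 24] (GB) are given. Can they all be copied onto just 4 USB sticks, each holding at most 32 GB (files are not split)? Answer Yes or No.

A valid assignment using 4 USB sticks:
  USB stick 1: 24 + 8 = 32
  USB stick 2: 22 + 8 = 30
  USB stick 3: 21 + 5 = 26
  USB stick 4: 21 = 21
Every load is within 32 GB, so 4 USB sticks suffice.

Yes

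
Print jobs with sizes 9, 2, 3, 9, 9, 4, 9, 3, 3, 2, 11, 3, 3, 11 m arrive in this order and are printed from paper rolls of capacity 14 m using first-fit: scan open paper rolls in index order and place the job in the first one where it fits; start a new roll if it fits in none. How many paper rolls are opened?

  9 → roll 1 (new)  [load 9/14]
  2 → roll 1  [load 11/14]
  3 → roll 1  [load 14/14]
  9 → roll 2 (new)  [load 9/14]
  9 → roll 3 (new)  [load 9/14]
  4 → roll 2  [load 13/14]
  9 → roll 4 (new)  [load 9/14]
  3 → roll 3  [load 12/14]
  3 → roll 4  [load 12/14]
  2 → roll 3  [load 14/14]
  11 → roll 5 (new)  [load 11/14]
  3 → roll 5  [load 14/14]
  3 → roll 6 (new)  [load 3/14]
  11 → roll 6  [load 14/14]
6 paper rolls opened.

6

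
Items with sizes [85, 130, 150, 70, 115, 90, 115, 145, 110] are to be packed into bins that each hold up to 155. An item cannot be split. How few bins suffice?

8

Total = 150 + 145 + 130 + 115 + 115 + 110 + 90 + 85 + 70 = 1010.
Lower bound: ⌈1010/155⌉ = 7 bins.
Also, 8 items each exceed 155/2, and no two of those can share a bin, so at least 8 bins are needed.
A packing using 8 bins:
  bin 1: 150 = 150
  bin 2: 145 = 145
  bin 3: 130 = 130
  bin 4: 115 = 115
  bin 5: 115 = 115
  bin 6: 110 = 110
  bin 7: 90 = 90
  bin 8: 85 + 70 = 155
This matches the lower bound, so 8 is optimal.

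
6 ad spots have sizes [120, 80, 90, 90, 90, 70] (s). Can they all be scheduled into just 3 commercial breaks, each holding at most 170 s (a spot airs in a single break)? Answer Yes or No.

No

Total = 540 s; ⌈540/170⌉ = 4.
At least 4 commercial breaks are required, but only 3 are allowed.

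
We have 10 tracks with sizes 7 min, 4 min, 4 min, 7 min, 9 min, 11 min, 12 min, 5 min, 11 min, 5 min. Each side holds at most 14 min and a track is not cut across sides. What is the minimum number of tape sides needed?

6

Total = 12 + 11 + 11 + 9 + 7 + 7 + 5 + 5 + 4 + 4 = 75 min.
Lower bound: ⌈75/14⌉ = 6 tape sides.
A packing using 6 tape sides:
  side 1: 12 = 12
  side 2: 11 = 11
  side 3: 11 = 11
  side 4: 9 + 5 = 14
  side 5: 7 + 7 = 14
  side 6: 5 + 4 + 4 = 13
This matches the lower bound, so 6 is optimal.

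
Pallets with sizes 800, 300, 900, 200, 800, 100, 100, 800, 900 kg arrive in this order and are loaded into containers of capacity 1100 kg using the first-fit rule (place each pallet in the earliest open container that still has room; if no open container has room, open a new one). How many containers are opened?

5

  800 → container 1 (new)  [load 800/1100]
  300 → container 1  [load 1100/1100]
  900 → container 2 (new)  [load 900/1100]
  200 → container 2  [load 1100/1100]
  800 → container 3 (new)  [load 800/1100]
  100 → container 3  [load 900/1100]
  100 → container 3  [load 1000/1100]
  800 → container 4 (new)  [load 800/1100]
  900 → container 5 (new)  [load 900/1100]
5 containers opened.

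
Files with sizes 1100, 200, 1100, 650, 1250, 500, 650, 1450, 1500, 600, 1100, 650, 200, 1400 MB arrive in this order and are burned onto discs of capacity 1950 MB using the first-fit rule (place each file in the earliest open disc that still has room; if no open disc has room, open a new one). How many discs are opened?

8

  1100 → disc 1 (new)  [load 1100/1950]
  200 → disc 1  [load 1300/1950]
  1100 → disc 2 (new)  [load 1100/1950]
  650 → disc 1  [load 1950/1950]
  1250 → disc 3 (new)  [load 1250/1950]
  500 → disc 2  [load 1600/1950]
  650 → disc 3  [load 1900/1950]
  1450 → disc 4 (new)  [load 1450/1950]
  1500 → disc 5 (new)  [load 1500/1950]
  600 → disc 6 (new)  [load 600/1950]
  1100 → disc 6  [load 1700/1950]
  650 → disc 7 (new)  [load 650/1950]
  200 → disc 2  [load 1800/1950]
  1400 → disc 8 (new)  [load 1400/1950]
8 discs opened.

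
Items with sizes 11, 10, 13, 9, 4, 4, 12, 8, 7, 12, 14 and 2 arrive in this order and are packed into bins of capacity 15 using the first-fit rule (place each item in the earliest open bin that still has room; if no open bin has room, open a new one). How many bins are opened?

8

  11 → bin 1 (new)  [load 11/15]
  10 → bin 2 (new)  [load 10/15]
  13 → bin 3 (new)  [load 13/15]
  9 → bin 4 (new)  [load 9/15]
  4 → bin 1  [load 15/15]
  4 → bin 2  [load 14/15]
  12 → bin 5 (new)  [load 12/15]
  8 → bin 6 (new)  [load 8/15]
  7 → bin 6  [load 15/15]
  12 → bin 7 (new)  [load 12/15]
  14 → bin 8 (new)  [load 14/15]
  2 → bin 3  [load 15/15]
8 bins opened.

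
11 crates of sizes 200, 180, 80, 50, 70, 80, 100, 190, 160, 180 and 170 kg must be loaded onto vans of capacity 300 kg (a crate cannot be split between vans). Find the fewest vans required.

Total = 200 + 190 + 180 + 180 + 170 + 160 + 100 + 80 + 80 + 70 + 50 = 1460 kg.
Lower bound: ⌈1460/300⌉ = 5 vans.
Also, 6 crates each exceed 150 kg, and no two of those can share a van, so at least 6 vans are needed.
A packing using 6 vans:
  van 1: 200 + 100 = 300
  van 2: 190 + 80 = 270
  van 3: 180 + 80 = 260
  van 4: 180 + 70 + 50 = 300
  van 5: 170 = 170
  van 6: 160 = 160
This matches the lower bound, so 6 is optimal.

6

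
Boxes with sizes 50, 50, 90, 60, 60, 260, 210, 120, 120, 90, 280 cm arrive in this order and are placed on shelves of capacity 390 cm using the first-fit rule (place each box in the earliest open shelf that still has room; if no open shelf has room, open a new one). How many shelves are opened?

  50 → shelf 1 (new)  [load 50/390]
  50 → shelf 1  [load 100/390]
  90 → shelf 1  [load 190/390]
  60 → shelf 1  [load 250/390]
  60 → shelf 1  [load 310/390]
  260 → shelf 2 (new)  [load 260/390]
  210 → shelf 3 (new)  [load 210/390]
  120 → shelf 2  [load 380/390]
  120 → shelf 3  [load 330/390]
  90 → shelf 4 (new)  [load 90/390]
  280 → shelf 4  [load 370/390]
4 shelves opened.

4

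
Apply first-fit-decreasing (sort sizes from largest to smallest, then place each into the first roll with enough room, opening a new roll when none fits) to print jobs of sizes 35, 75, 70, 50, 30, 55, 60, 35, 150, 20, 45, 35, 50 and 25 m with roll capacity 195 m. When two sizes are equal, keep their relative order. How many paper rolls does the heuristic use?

Sorted descending: 150, 75, 70, 60, 55, 50, 50, 45, 35, 35, 35, 30, 25, 20.
  150 → roll 1 (new)  [load 150/195]
  75 → roll 2 (new)  [load 75/195]
  70 → roll 2  [load 145/195]
  60 → roll 3 (new)  [load 60/195]
  55 → roll 3  [load 115/195]
  50 → roll 2  [load 195/195]
  50 → roll 3  [load 165/195]
  45 → roll 1  [load 195/195]
  35 → roll 4 (new)  [load 35/195]
  35 → roll 4  [load 70/195]
  35 → roll 4  [load 105/195]
  30 → roll 3  [load 195/195]
  25 → roll 4  [load 130/195]
  20 → roll 4  [load 150/195]
4 paper rolls opened.

4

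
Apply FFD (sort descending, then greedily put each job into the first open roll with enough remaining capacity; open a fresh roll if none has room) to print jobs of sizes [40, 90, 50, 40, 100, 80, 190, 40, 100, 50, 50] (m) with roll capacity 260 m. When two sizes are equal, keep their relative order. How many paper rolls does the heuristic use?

4

Sorted descending: 190, 100, 100, 90, 80, 50, 50, 50, 40, 40, 40.
  190 → roll 1 (new)  [load 190/260]
  100 → roll 2 (new)  [load 100/260]
  100 → roll 2  [load 200/260]
  90 → roll 3 (new)  [load 90/260]
  80 → roll 3  [load 170/260]
  50 → roll 1  [load 240/260]
  50 → roll 2  [load 250/260]
  50 → roll 3  [load 220/260]
  40 → roll 3  [load 260/260]
  40 → roll 4 (new)  [load 40/260]
  40 → roll 4  [load 80/260]
4 paper rolls opened.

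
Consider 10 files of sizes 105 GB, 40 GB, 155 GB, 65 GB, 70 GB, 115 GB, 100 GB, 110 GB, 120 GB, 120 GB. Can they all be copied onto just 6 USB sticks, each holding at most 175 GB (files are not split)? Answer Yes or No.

No

Total = 1000 GB; ⌈1000/175⌉ = 6.
7 files each exceed half the capacity and cannot share a USB stick, forcing at least 7 USB sticks.
At least 7 USB sticks are required, but only 6 are allowed.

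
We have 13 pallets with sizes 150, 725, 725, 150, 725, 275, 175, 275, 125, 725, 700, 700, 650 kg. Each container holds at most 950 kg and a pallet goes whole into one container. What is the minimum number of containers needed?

8

Total = 725 + 725 + 725 + 725 + 700 + 700 + 650 + 275 + 275 + 175 + 150 + 150 + 125 = 6100 kg.
Lower bound: ⌈6100/950⌉ = 7 containers.
A packing using 8 containers:
  container 1: 725 + 175 = 900
  container 2: 725 + 150 = 875
  container 3: 725 + 150 = 875
  container 4: 725 + 125 = 850
  container 5: 700 = 700
  container 6: 700 = 700
  container 7: 650 + 275 = 925
  container 8: 275 = 275
No arrangement into 7 containers stays within capacity, so 8 is optimal.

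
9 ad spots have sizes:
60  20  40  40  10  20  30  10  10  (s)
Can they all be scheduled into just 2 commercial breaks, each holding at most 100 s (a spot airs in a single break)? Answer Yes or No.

Total = 240 s; ⌈240/100⌉ = 3.
At least 3 commercial breaks are required, but only 2 are allowed.

No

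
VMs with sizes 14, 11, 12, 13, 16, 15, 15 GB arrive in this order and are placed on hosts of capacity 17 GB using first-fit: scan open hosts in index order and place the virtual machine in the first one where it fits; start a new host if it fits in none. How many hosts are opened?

  14 → host 1 (new)  [load 14/17]
  11 → host 2 (new)  [load 11/17]
  12 → host 3 (new)  [load 12/17]
  13 → host 4 (new)  [load 13/17]
  16 → host 5 (new)  [load 16/17]
  15 → host 6 (new)  [load 15/17]
  15 → host 7 (new)  [load 15/17]
7 hosts opened.

7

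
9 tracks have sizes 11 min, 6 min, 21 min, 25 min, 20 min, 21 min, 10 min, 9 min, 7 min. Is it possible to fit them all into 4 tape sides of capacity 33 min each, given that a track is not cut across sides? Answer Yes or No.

No

Total = 130 min; ⌈130/33⌉ = 4.
The bound of 4 does not rule out 4, but exhaustive search shows no assignment into 4 tape sides of capacity 33 min exists — the minimum is 5.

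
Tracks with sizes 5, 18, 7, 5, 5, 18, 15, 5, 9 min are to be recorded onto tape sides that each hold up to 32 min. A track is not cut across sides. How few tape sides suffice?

Total = 18 + 18 + 15 + 9 + 7 + 5 + 5 + 5 + 5 = 87 min.
Lower bound: ⌈87/32⌉ = 3 tape sides.
A packing using 3 tape sides:
  side 1: 18 + 9 + 5 = 32
  side 2: 18 + 7 + 5 = 30
  side 3: 15 + 5 + 5 = 25
This matches the lower bound, so 3 is optimal.

3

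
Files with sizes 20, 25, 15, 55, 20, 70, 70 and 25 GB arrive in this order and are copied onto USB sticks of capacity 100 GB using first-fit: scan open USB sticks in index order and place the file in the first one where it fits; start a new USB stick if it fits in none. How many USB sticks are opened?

4

  20 → USB stick 1 (new)  [load 20/100]
  25 → USB stick 1  [load 45/100]
  15 → USB stick 1  [load 60/100]
  55 → USB stick 2 (new)  [load 55/100]
  20 → USB stick 1  [load 80/100]
  70 → USB stick 3 (new)  [load 70/100]
  70 → USB stick 4 (new)  [load 70/100]
  25 → USB stick 2  [load 80/100]
4 USB sticks opened.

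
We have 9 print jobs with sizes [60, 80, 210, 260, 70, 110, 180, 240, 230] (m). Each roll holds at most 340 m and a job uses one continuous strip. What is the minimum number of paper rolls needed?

Total = 260 + 240 + 230 + 210 + 180 + 110 + 80 + 70 + 60 = 1440 m.
Lower bound: ⌈1440/340⌉ = 5 paper rolls.
A packing using 5 paper rolls:
  roll 1: 260 + 80 = 340
  roll 2: 240 + 70 = 310
  roll 3: 230 + 110 = 340
  roll 4: 210 + 60 = 270
  roll 5: 180 = 180
This matches the lower bound, so 5 is optimal.

5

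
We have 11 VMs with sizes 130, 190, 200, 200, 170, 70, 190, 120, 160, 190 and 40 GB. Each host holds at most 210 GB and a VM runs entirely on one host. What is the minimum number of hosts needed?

Total = 200 + 200 + 190 + 190 + 190 + 170 + 160 + 130 + 120 + 70 + 40 = 1660 GB.
Lower bound: ⌈1660/210⌉ = 8 hosts.
Also, 9 VMs each exceed 105 GB, and no two of those can share a host, so at least 9 hosts are needed.
A packing using 9 hosts:
  host 1: 200 = 200
  host 2: 200 = 200
  host 3: 190 = 190
  host 4: 190 = 190
  host 5: 190 = 190
  host 6: 170 + 40 = 210
  host 7: 160 = 160
  host 8: 130 + 70 = 200
  host 9: 120 = 120
This matches the lower bound, so 9 is optimal.

9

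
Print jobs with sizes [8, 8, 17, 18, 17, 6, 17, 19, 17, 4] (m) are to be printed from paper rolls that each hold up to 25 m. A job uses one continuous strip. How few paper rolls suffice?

Total = 19 + 18 + 17 + 17 + 17 + 17 + 8 + 8 + 6 + 4 = 131 m.
Lower bound: ⌈131/25⌉ = 6 paper rolls.
A packing using 6 paper rolls:
  roll 1: 19 + 6 = 25
  roll 2: 18 + 4 = 22
  roll 3: 17 + 8 = 25
  roll 4: 17 + 8 = 25
  roll 5: 17 = 17
  roll 6: 17 = 17
This matches the lower bound, so 6 is optimal.

6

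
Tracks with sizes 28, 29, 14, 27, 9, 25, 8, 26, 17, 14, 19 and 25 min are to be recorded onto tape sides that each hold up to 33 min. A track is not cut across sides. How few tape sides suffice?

Total = 29 + 28 + 27 + 26 + 25 + 25 + 19 + 17 + 14 + 14 + 9 + 8 = 241 min.
Lower bound: ⌈241/33⌉ = 8 tape sides.
A packing using 9 tape sides:
  side 1: 29 = 29
  side 2: 28 = 28
  side 3: 27 = 27
  side 4: 26 = 26
  side 5: 25 + 8 = 33
  side 6: 25 = 25
  side 7: 19 + 14 = 33
  side 8: 17 + 14 = 31
  side 9: 9 = 9
No arrangement into 8 tape sides stays within capacity, so 9 is optimal.

9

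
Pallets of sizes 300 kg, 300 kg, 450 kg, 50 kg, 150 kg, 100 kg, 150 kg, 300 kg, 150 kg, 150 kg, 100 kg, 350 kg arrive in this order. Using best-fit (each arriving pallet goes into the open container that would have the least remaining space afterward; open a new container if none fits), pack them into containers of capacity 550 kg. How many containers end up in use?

5

  300 → container 1 (new)  [load 300/550]
  300 → container 2 (new)  [load 300/550]
  450 → container 3 (new)  [load 450/550]
  50 → container 3  [load 500/550]
  150 → container 1  [load 450/550]
  100 → container 1  [load 550/550]
  150 → container 2  [load 450/550]
  300 → container 4 (new)  [load 300/550]
  150 → container 4  [load 450/550]
  150 → container 5 (new)  [load 150/550]
  100 → container 2  [load 550/550]
  350 → container 5  [load 500/550]
5 containers opened.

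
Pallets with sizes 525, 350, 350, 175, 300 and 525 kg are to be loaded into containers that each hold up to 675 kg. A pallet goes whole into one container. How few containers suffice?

4

Total = 525 + 525 + 350 + 350 + 300 + 175 = 2225 kg.
Lower bound: ⌈2225/675⌉ = 4 containers.
A packing using 4 containers:
  container 1: 525 = 525
  container 2: 525 = 525
  container 3: 350 + 300 = 650
  container 4: 350 + 175 = 525
This matches the lower bound, so 4 is optimal.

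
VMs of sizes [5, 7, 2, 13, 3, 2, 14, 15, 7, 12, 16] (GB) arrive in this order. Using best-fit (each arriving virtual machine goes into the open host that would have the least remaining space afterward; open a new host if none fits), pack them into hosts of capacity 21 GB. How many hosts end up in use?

6

  5 → host 1 (new)  [load 5/21]
  7 → host 1  [load 12/21]
  2 → host 1  [load 14/21]
  13 → host 2 (new)  [load 13/21]
  3 → host 1  [load 17/21]
  2 → host 1  [load 19/21]
  14 → host 3 (new)  [load 14/21]
  15 → host 4 (new)  [load 15/21]
  7 → host 3  [load 21/21]
  12 → host 5 (new)  [load 12/21]
  16 → host 6 (new)  [load 16/21]
6 hosts opened.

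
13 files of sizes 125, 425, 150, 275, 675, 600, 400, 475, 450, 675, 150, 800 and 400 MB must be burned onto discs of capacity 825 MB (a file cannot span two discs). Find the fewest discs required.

8

Total = 800 + 675 + 675 + 600 + 475 + 450 + 425 + 400 + 400 + 275 + 150 + 150 + 125 = 5600 MB.
Lower bound: ⌈5600/825⌉ = 7 discs.
A packing using 8 discs:
  disc 1: 800 = 800
  disc 2: 675 + 150 = 825
  disc 3: 675 + 150 = 825
  disc 4: 600 + 125 = 725
  disc 5: 475 + 275 = 750
  disc 6: 450 = 450
  disc 7: 425 + 400 = 825
  disc 8: 400 = 400
No arrangement into 7 discs stays within capacity, so 8 is optimal.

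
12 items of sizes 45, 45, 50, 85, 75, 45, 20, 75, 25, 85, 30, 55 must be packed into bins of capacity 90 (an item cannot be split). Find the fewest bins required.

Total = 85 + 85 + 75 + 75 + 55 + 50 + 45 + 45 + 45 + 30 + 25 + 20 = 635.
Lower bound: ⌈635/90⌉ = 8 bins.
A packing using 8 bins:
  bin 1: 85 = 85
  bin 2: 85 = 85
  bin 3: 75 = 75
  bin 4: 75 = 75
  bin 5: 55 + 30 = 85
  bin 6: 50 + 25 = 75
  bin 7: 45 + 45 = 90
  bin 8: 45 + 20 = 65
This matches the lower bound, so 8 is optimal.

8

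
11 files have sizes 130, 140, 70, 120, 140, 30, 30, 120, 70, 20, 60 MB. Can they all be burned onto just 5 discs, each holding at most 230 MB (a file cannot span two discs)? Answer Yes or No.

A valid assignment using 5 discs:
  disc 1: 140 + 70 + 20 = 230
  disc 2: 140 + 70 = 210
  disc 3: 130 + 60 + 30 = 220
  disc 4: 120 + 30 = 150
  disc 5: 120 = 120
Every load is within 230 MB, so 5 discs suffice.

Yes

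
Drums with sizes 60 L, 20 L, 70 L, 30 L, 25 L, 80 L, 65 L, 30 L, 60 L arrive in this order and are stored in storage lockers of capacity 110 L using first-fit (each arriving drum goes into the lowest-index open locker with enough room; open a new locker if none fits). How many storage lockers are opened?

  60 → locker 1 (new)  [load 60/110]
  20 → locker 1  [load 80/110]
  70 → locker 2 (new)  [load 70/110]
  30 → locker 1  [load 110/110]
  25 → locker 2  [load 95/110]
  80 → locker 3 (new)  [load 80/110]
  65 → locker 4 (new)  [load 65/110]
  30 → locker 3  [load 110/110]
  60 → locker 5 (new)  [load 60/110]
5 storage lockers opened.

5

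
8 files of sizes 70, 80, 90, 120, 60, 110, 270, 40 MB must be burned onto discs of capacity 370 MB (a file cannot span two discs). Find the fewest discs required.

Total = 270 + 120 + 110 + 90 + 80 + 70 + 60 + 40 = 840 MB.
Lower bound: ⌈840/370⌉ = 3 discs.
A packing using 3 discs:
  disc 1: 270 + 90 = 360
  disc 2: 120 + 110 + 80 + 60 = 370
  disc 3: 70 + 40 = 110
This matches the lower bound, so 3 is optimal.

3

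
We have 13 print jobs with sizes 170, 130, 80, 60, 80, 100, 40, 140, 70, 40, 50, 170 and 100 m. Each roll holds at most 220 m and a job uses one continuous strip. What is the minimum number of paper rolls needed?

6

Total = 170 + 170 + 140 + 130 + 100 + 100 + 80 + 80 + 70 + 60 + 50 + 40 + 40 = 1230 m.
Lower bound: ⌈1230/220⌉ = 6 paper rolls.
A packing using 6 paper rolls:
  roll 1: 170 + 50 = 220
  roll 2: 170 + 40 = 210
  roll 3: 140 + 80 = 220
  roll 4: 130 + 80 = 210
  roll 5: 100 + 100 = 200
  roll 6: 70 + 60 + 40 = 170
This matches the lower bound, so 6 is optimal.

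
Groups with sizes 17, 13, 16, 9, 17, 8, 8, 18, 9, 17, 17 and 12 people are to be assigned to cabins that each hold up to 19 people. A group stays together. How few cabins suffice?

Total = 18 + 17 + 17 + 17 + 17 + 16 + 13 + 12 + 9 + 9 + 8 + 8 = 161 people.
Lower bound: ⌈161/19⌉ = 9 cabins.
A packing using 10 cabins:
  cabin 1: 18 = 18
  cabin 2: 17 = 17
  cabin 3: 17 = 17
  cabin 4: 17 = 17
  cabin 5: 17 = 17
  cabin 6: 16 = 16
  cabin 7: 13 = 13
  cabin 8: 12 = 12
  cabin 9: 9 + 9 = 18
  cabin 10: 8 + 8 = 16
No arrangement into 9 cabins stays within capacity, so 10 is optimal.

10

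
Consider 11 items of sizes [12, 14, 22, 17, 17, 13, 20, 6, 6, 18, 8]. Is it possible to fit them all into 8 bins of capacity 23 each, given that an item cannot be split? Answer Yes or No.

A valid assignment using 8 bins:
  bin 1: 22 = 22
  bin 2: 20 = 20
  bin 3: 18 = 18
  bin 4: 17 + 6 = 23
  bin 5: 17 + 6 = 23
  bin 6: 14 + 8 = 22
  bin 7: 13 = 13
  bin 8: 12 = 12
Every load is within 23, so 8 bins suffice.

Yes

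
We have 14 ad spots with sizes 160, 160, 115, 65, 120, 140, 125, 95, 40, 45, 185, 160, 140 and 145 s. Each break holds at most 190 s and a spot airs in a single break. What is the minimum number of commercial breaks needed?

Total = 185 + 160 + 160 + 160 + 145 + 140 + 140 + 125 + 120 + 115 + 95 + 65 + 45 + 40 = 1695 s.
Lower bound: ⌈1695/190⌉ = 9 commercial breaks.
Also, 10 ad spots each exceed 95 s, and no two of those can share a break, so at least 10 commercial breaks are needed.
A packing using 11 commercial breaks:
  break 1: 185 = 185
  break 2: 160 = 160
  break 3: 160 = 160
  break 4: 160 = 160
  break 5: 145 + 45 = 190
  break 6: 140 + 40 = 180
  break 7: 140 = 140
  break 8: 125 + 65 = 190
  break 9: 120 = 120
  break 10: 115 = 115
  break 11: 95 = 95
No arrangement into 10 commercial breaks stays within capacity, so 11 is optimal.

11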